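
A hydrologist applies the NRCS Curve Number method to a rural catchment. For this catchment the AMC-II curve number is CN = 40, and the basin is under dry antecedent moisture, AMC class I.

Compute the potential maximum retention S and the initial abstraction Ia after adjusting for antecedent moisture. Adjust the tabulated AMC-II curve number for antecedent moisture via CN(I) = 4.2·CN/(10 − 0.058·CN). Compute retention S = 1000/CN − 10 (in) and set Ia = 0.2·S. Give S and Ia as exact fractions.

Adjust CN=40 to AMC I: 4.2·40/(10 − 0.058·40) → 168 ÷ (192/25) = 175/8 ≈ 21.875
S = 1000/(175/8) − 10 = 250/7 in ≈ 35.714 in
Ia = 0.2S: 0.2·35.714 = 7.143 in (exactly 50/7)

S = 250/7 in ≈ 35.714 in; Ia = 50/7 in ≈ 7.143 in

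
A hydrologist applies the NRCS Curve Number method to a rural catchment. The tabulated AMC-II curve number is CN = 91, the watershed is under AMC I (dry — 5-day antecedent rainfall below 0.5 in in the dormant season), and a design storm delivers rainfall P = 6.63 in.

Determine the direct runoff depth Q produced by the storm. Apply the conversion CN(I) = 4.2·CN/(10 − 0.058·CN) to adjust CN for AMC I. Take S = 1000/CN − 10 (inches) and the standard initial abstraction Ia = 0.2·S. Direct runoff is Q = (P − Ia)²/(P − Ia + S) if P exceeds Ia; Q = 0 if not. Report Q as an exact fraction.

Q = 17102623729/3838498300 in ≈ 4.456 in

Adjust CN=91 to AMC I: 4.2·91/(10 − 0.058·91) → (1911/5) ÷ (2361/500) = 63700/787 ≈ 80.940
Retention S: 1000/CN − 10 with CN=80.940 → S = 1500/637 ≈ 2.355 in
Ia = 0.2·(1500/637) = 300/637 in ≈ 0.471 in
P − Ia = 6.630 − 0.471 = 392331/63700 ≈ 6.159 in (> 0, runoff occurs)
Runoff Q = (P−Ia)²/(P−Ia+S) = (6.159)²/(6.159+2.355) = 17102623729/3838498300 ≈ 4.456 in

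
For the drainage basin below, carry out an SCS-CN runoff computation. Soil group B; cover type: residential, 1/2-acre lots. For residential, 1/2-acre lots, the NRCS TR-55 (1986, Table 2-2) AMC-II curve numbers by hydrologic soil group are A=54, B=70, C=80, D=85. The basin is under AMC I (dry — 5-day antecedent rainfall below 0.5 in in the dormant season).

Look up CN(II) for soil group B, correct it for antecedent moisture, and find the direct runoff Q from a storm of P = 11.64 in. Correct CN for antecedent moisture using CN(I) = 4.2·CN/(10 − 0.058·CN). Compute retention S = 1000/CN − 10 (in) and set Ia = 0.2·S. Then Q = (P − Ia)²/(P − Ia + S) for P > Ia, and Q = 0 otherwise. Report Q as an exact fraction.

Q = 138274081/29717275 in ≈ 4.653 in

NRCS table: residential, 1/2-acre lots, soil group B → CN(II) = 70
CN(I) from CN(II)=70: (4.2·70)/(10 − 0.058·70) = 4900/99 ≈ 49.495
Max retention: S = 1000/(4900/99) − 10 = 500/49 in (≈ 10.204 in)
Initial abstraction Ia = S/5 = (500/49)/5 = 100/49 ≈ 2.041 in
Excess rainfall: 11.640 − 2.041 = 9.599 in; P > Ia so Q > 0
Runoff Q = (P−Ia)²/(P−Ia+S) = (9.599)²/(9.599+10.204) = 138274081/29717275 ≈ 4.653 in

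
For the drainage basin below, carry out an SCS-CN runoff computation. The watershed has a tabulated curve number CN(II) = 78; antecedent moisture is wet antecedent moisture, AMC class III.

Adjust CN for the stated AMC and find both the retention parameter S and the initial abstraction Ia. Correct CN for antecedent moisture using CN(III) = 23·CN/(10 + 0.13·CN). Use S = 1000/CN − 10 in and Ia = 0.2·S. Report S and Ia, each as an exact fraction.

Adjust CN=78 to AMC III: 23·78/(10 + 0.13·78) → 1794 ÷ (1007/50) = 89700/1007 ≈ 89.076
Retention S: 1000/CN − 10 with CN=89.076 → S = 1100/897 ≈ 1.226 in
Ia = 0.2S: 0.2·1.226 = 0.245 in (exactly 220/897)

S = 1100/897 in ≈ 1.226 in; Ia = 220/897 in ≈ 0.245 in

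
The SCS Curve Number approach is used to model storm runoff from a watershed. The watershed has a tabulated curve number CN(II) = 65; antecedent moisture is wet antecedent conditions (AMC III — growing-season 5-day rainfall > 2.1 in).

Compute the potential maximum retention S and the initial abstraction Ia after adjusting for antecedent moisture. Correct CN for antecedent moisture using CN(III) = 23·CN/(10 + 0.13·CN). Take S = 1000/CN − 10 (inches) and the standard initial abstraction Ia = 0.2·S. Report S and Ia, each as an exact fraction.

CN(III) from CN(II)=65: (23·65)/(10 + 0.13·65) = 29900/369 ≈ 81.030
Retention S: 1000/CN − 10 with CN=81.030 → S = 700/299 ≈ 2.341 in
Ia = 0.2S: 0.2·2.341 = 0.468 in (exactly 140/299)

S = 700/299 in ≈ 2.341 in; Ia = 140/299 in ≈ 0.468 in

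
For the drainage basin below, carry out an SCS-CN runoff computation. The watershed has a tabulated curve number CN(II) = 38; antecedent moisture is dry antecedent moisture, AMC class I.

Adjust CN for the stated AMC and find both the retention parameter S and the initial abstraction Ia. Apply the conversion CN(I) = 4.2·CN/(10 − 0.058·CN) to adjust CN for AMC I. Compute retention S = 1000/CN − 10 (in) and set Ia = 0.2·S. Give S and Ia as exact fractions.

S = 15500/399 in ≈ 38.847 in; Ia = 3100/399 in ≈ 7.769 in

Dry (AMC I): CN(I) = 4.2·38/(10 − 0.058·38) = (798/5)/(1949/250) = 39900/1949 ≈ 20.472
Max retention: S = 1000/(39900/1949) − 10 = 15500/399 in (≈ 38.847 in)
Ia = 0.2S: 0.2·38.847 = 7.769 in (exactly 3100/399)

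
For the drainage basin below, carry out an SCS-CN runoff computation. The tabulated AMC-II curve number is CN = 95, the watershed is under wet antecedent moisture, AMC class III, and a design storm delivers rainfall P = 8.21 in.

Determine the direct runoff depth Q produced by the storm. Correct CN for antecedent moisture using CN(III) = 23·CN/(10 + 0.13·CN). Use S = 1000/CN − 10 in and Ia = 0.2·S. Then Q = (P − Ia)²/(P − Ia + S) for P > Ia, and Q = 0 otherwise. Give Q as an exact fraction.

Wet (AMC III): CN(III) = 23·95/(10 + 0.13·95) = 2185/(447/20) = 43700/447 ≈ 97.763
Max retention: S = 1000/(43700/447) − 10 = 100/437 in (≈ 0.229 in)
Initial abstraction Ia = S/5 = (100/437)/5 = 20/437 ≈ 0.046 in
P − Ia = 8.210 − 0.046 = 356777/43700 ≈ 8.164 in (> 0, runoff occurs)
Runoff Q = (P−Ia)²/(P−Ia+S) = (8.164)²/(8.164+0.229) = 127289827729/16028154900 ≈ 7.942 in

Q = 127289827729/16028154900 in ≈ 7.942 in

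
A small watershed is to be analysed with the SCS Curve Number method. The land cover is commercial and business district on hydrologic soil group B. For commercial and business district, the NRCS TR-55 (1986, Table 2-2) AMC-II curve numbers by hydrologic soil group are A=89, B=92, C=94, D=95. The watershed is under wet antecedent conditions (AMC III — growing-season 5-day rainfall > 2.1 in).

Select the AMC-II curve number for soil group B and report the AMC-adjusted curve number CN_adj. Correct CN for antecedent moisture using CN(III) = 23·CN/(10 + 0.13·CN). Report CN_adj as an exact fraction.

CN_adj = 52900/549 ≈ 96.357

NRCS table: commercial and business district, soil group B → CN(II) = 92
Wet (AMC III): CN(III) = 23·92/(10 + 0.13·92) = 2116/(549/25) = 52900/549 ≈ 96.357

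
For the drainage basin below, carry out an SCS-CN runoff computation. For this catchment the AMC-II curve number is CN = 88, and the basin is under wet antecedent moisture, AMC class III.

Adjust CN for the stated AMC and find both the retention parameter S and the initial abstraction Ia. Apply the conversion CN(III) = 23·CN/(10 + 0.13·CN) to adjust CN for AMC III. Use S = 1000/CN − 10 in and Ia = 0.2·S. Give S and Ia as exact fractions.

Adjust CN=88 to AMC III: 23·88/(10 + 0.13·88) → 2024 ÷ (536/25) = 6325/67 ≈ 94.403
S = 1000/(6325/67) − 10 = 150/253 in ≈ 0.593 in
Initial abstraction Ia = S/5 = (150/253)/5 = 30/253 ≈ 0.119 in

S = 150/253 in ≈ 0.593 in; Ia = 30/253 in ≈ 0.119 in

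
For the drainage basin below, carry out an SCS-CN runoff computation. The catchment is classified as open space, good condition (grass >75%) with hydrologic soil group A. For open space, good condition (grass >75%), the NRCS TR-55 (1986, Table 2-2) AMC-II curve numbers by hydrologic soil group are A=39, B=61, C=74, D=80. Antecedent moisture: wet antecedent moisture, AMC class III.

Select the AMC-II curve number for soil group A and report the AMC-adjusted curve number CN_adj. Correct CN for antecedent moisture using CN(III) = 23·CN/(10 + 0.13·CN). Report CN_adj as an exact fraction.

NRCS table: open space, good condition (grass >75%), soil group A → CN(II) = 39
CN(III) from CN(II)=39: (23·39)/(10 + 0.13·39) = 89700/1507 ≈ 59.522

CN_adj = 89700/1507 ≈ 59.522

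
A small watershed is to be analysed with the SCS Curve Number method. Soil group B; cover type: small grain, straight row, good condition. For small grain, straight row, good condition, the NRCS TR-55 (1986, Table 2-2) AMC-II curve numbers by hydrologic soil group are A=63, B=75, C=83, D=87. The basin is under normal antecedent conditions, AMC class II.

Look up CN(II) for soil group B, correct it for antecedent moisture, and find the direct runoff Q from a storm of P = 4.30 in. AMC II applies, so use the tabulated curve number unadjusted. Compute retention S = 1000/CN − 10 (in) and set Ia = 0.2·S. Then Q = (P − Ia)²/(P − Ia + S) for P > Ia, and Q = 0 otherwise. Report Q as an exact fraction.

Q = 11881/6270 in ≈ 1.895 in

NRCS table: small grain, straight row, good condition, soil group B → CN(II) = 75
AMC II — tabulated CN = 75 applies directly.
Max retention: S = 1000/75 − 10 = 10/3 in (≈ 3.333 in)
Ia = 0.2·(10/3) = 2/3 in ≈ 0.667 in
Excess rainfall: 4.300 − 0.667 = 3.633 in; P > Ia so Q > 0
Runoff Q = (P−Ia)²/(P−Ia+S) = (3.633)²/(3.633+3.333) = 11881/6270 ≈ 1.895 in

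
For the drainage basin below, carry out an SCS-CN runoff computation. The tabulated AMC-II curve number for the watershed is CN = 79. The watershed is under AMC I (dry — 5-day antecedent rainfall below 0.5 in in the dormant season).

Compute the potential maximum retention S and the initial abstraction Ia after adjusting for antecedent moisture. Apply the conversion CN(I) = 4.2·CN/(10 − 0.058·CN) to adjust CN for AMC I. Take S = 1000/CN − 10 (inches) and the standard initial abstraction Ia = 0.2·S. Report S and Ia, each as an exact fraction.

S = 500/79 in ≈ 6.329 in; Ia = 100/79 in ≈ 1.266 in

CN(I) from CN(II)=79: (4.2·79)/(10 − 0.058·79) = 7900/129 ≈ 61.240
Retention S: 1000/CN − 10 with CN=61.240 → S = 500/79 ≈ 6.329 in
Ia = 0.2S: 0.2·6.329 = 1.266 in (exactly 100/79)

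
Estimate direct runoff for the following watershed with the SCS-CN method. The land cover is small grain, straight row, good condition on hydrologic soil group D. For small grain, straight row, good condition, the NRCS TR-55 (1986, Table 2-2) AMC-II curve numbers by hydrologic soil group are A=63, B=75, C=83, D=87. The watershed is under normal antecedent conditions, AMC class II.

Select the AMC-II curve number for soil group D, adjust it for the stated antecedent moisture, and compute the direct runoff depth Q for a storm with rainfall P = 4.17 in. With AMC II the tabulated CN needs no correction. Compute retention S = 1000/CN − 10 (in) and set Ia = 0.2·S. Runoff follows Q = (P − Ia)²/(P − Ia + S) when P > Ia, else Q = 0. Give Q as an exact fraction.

NRCS table: small grain, straight row, good condition, soil group D → CN(II) = 87
Average conditions: CN = 87 (no AMC adjustment).
Max retention: S = 1000/87 − 10 = 130/87 in (≈ 1.494 in)
Initial abstraction Ia = S/5 = (130/87)/5 = 26/87 ≈ 0.299 in
P − Ia = 4.170 − 0.299 = 33679/8700 ≈ 3.871 in (> 0, runoff occurs)
Q: (33679/8700)² ÷ (46679/8700) = 1134275041/406107300 in (≈ 2.793 in)

Q = 1134275041/406107300 in ≈ 2.793 in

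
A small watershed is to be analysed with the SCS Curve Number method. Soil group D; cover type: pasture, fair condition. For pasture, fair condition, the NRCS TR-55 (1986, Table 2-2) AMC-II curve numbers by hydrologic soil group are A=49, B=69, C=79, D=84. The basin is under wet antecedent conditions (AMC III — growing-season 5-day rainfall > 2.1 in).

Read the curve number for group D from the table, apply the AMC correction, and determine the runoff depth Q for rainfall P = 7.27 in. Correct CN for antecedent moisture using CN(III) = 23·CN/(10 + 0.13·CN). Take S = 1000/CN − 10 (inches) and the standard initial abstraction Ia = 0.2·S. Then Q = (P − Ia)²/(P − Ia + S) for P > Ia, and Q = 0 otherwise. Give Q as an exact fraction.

NRCS table: pasture, fair condition, soil group D → CN(II) = 84
Adjust CN=84 to AMC III: 23·84/(10 + 0.13·84) → 1932 ÷ (523/25) = 48300/523 ≈ 92.352
Retention S: 1000/CN − 10 with CN=92.352 → S = 400/483 ≈ 0.828 in
Ia = 0.2S: 0.2·0.828 = 0.166 in (exactly 80/483)
Since P=7.270 > Ia=0.166: effective rainfall P−Ia = 343141/48300 in
Q: (343141/48300)² ÷ (383141/48300) = 117745745881/18505710300 in (≈ 6.363 in)

Q = 117745745881/18505710300 in ≈ 6.363 in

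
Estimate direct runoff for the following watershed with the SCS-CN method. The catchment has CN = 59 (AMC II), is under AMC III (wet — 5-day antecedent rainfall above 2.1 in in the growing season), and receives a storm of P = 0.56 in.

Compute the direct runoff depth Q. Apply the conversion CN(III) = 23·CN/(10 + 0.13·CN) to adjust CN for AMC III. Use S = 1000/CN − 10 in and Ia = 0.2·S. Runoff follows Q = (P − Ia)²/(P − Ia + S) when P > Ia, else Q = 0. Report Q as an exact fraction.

Q = 0 in ≈ 0.000 in

Wet (AMC III): CN(III) = 23·59/(10 + 0.13·59) = 1357/(1767/100) = 135700/1767 ≈ 76.797
S = 1000/(135700/1767) − 10 = 4100/1357 in ≈ 3.021 in
Ia = 0.2·(4100/1357) = 820/1357 in ≈ 0.604 in
P = 0.560 ≤ Ia = 0.604 in: entire storm abstracted, Q = 0.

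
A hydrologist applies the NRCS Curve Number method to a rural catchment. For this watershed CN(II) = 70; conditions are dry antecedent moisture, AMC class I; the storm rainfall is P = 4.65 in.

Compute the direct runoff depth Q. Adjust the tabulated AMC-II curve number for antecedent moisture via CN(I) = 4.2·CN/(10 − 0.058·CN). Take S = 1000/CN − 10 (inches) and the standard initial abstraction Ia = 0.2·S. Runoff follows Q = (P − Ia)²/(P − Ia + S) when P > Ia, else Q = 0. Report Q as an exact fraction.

Q = 6538249/12305860 in ≈ 0.531 in

Adjust CN=70 to AMC I: 4.2·70/(10 − 0.058·70) → 294 ÷ (297/50) = 4900/99 ≈ 49.495
Retention S: 1000/CN − 10 with CN=49.495 → S = 500/49 ≈ 10.204 in
Ia = 0.2·(500/49) = 100/49 in ≈ 2.041 in
P − Ia = 4.650 − 2.041 = 2557/980 ≈ 2.609 in (> 0, runoff occurs)
Q: (2557/980)² ÷ (12557/980) = 6538249/12305860 in (≈ 0.531 in)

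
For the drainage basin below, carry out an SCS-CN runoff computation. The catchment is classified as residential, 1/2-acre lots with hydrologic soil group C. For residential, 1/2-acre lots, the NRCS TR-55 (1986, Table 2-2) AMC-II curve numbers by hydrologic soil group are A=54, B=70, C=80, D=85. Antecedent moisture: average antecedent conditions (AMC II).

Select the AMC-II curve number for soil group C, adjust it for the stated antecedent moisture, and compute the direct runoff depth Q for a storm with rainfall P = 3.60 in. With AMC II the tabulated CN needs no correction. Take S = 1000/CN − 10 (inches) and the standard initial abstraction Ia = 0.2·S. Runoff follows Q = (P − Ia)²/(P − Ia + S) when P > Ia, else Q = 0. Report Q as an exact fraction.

NRCS table: residential, 1/2-acre lots, soil group C → CN(II) = 80
AMC II — tabulated CN = 80 applies directly.
S = 1000/80 − 10 = 5/2 in ≈ 2.500 in
Ia = 0.2·(5/2) = 1/2 in ≈ 0.500 in
Excess rainfall: 3.600 − 0.500 = 3.100 in; P > Ia so Q > 0
Q = (31/10)²/((31/10) + 5/2) = (961/100)/(28/5) = 961/560 in ≈ 1.716 in

Q = 961/560 in ≈ 1.716 in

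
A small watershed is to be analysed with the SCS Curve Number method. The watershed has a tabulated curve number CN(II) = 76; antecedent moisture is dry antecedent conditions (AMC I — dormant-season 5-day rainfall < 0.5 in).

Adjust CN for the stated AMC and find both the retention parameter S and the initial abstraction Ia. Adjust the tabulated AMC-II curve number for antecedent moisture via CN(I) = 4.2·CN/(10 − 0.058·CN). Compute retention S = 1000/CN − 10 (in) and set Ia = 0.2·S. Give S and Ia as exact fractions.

S = 1000/133 in ≈ 7.519 in; Ia = 200/133 in ≈ 1.504 in

CN(I) from CN(II)=76: (4.2·76)/(10 − 0.058·76) = 13300/233 ≈ 57.082
Max retention: S = 1000/(13300/233) − 10 = 1000/133 in (≈ 7.519 in)
Ia = 0.2S: 0.2·7.519 = 1.504 in (exactly 200/133)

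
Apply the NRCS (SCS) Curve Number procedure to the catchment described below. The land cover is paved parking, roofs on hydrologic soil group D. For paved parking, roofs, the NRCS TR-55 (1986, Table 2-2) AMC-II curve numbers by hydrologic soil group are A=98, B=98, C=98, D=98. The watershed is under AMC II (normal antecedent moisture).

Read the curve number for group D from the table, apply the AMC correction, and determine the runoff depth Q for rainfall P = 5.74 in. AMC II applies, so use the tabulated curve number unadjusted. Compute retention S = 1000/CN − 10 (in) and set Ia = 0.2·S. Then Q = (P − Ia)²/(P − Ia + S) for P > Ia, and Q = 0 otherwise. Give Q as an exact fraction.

NRCS table: paved parking, roofs, soil group D → CN(II) = 98
Average conditions: CN = 98 (no AMC adjustment).
S = 1000/98 − 10 = 10/49 in ≈ 0.204 in
Ia = 0.2S: 0.2·0.204 = 0.041 in (exactly 2/49)
Since P=5.740 > Ia=0.041: effective rainfall P−Ia = 13963/2450 in
Q = (13963/2450)²/((13963/2450) + 10/49) = (194965369/6002500)/(14463/2450) = 194965369/35434350 in ≈ 5.502 in

Q = 194965369/35434350 in ≈ 5.502 in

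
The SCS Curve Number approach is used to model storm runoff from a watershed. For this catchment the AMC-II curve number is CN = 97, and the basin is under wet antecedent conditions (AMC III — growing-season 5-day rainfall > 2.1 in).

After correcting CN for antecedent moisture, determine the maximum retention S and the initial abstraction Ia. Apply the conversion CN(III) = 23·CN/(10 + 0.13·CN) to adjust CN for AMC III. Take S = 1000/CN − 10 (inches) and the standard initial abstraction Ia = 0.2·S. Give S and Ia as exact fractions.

Adjust CN=97 to AMC III: 23·97/(10 + 0.13·97) → 2231 ÷ (2261/100) = 223100/2261 ≈ 98.673
Retention S: 1000/CN − 10 with CN=98.673 → S = 300/2231 ≈ 0.134 in
Ia = 0.2·(300/2231) = 60/2231 in ≈ 0.027 in

S = 300/2231 in ≈ 0.134 in; Ia = 60/2231 in ≈ 0.027 in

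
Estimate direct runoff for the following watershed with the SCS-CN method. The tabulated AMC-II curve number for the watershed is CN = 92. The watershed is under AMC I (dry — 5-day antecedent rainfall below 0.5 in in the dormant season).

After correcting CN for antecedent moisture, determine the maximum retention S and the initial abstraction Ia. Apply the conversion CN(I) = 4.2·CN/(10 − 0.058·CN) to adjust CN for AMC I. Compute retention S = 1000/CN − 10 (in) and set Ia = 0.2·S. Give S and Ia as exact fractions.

S = 1000/483 in ≈ 2.070 in; Ia = 200/483 in ≈ 0.414 in

Adjust CN=92 to AMC I: 4.2·92/(10 − 0.058·92) → (1932/5) ÷ (583/125) = 48300/583 ≈ 82.847
Retention S: 1000/CN − 10 with CN=82.847 → S = 1000/483 ≈ 2.070 in
Ia = 0.2S: 0.2·2.070 = 0.414 in (exactly 200/483)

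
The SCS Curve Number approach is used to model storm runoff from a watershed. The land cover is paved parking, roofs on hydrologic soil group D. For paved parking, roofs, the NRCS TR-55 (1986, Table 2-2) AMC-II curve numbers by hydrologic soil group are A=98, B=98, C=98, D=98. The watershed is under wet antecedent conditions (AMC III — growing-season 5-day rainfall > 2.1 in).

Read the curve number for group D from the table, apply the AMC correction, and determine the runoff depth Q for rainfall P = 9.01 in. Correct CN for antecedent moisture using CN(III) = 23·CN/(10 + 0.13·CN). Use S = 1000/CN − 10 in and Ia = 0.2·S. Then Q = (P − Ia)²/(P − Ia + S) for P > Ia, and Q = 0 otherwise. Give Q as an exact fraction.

NRCS table: paved parking, roofs, soil group D → CN(II) = 98
Adjust CN=98 to AMC III: 23·98/(10 + 0.13·98) → 2254 ÷ (1137/50) = 112700/1137 ≈ 99.120
S = 1000/(112700/1137) − 10 = 100/1127 in ≈ 0.089 in
Ia = 0.2·(100/1127) = 20/1127 in ≈ 0.018 in
P − Ia = 9.010 − 0.018 = 1013427/112700 ≈ 8.992 in (> 0, runoff occurs)
Q = (1013427/112700)²/((1013427/112700) + 100/1127) = (1027034284329/12701290000)/(1023427/112700) = 1027034284329/115340222900 in ≈ 8.904 in

Q = 1027034284329/115340222900 in ≈ 8.904 in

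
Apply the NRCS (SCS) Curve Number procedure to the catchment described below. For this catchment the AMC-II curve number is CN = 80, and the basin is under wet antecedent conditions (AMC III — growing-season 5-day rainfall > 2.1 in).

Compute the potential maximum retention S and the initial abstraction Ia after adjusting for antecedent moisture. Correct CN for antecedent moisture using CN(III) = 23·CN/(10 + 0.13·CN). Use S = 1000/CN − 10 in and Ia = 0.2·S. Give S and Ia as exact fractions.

S = 25/23 in ≈ 1.087 in; Ia = 5/23 in ≈ 0.217 in

Wet (AMC III): CN(III) = 23·80/(10 + 0.13·80) = 1840/(102/5) = 4600/51 ≈ 90.196
S = 1000/(4600/51) − 10 = 25/23 in ≈ 1.087 in
Ia = 0.2·(25/23) = 5/23 in ≈ 0.217 in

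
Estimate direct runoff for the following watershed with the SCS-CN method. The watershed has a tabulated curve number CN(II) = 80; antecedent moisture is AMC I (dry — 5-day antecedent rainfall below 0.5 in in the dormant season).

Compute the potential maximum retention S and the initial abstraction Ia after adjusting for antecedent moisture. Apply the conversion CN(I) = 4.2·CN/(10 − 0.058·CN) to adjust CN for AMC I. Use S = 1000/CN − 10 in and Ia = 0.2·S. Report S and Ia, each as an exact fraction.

S = 125/21 in ≈ 5.952 in; Ia = 25/21 in ≈ 1.190 in

Adjust CN=80 to AMC I: 4.2·80/(10 − 0.058·80) → 336 ÷ (134/25) = 4200/67 ≈ 62.687
Max retention: S = 1000/(4200/67) − 10 = 125/21 in (≈ 5.952 in)
Ia = 0.2S: 0.2·5.952 = 1.190 in (exactly 25/21)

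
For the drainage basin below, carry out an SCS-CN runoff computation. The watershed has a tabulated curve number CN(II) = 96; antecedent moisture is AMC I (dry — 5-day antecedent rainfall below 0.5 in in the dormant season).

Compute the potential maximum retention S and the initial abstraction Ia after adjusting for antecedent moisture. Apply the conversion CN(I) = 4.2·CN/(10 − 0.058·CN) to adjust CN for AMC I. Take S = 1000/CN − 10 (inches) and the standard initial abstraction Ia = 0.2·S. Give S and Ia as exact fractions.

S = 125/126 in ≈ 0.992 in; Ia = 25/126 in ≈ 0.198 in

Adjust CN=96 to AMC I: 4.2·96/(10 − 0.058·96) → (2016/5) ÷ (554/125) = 25200/277 ≈ 90.975
S = 1000/(25200/277) − 10 = 125/126 in ≈ 0.992 in
Ia = 0.2·(125/126) = 25/126 in ≈ 0.198 in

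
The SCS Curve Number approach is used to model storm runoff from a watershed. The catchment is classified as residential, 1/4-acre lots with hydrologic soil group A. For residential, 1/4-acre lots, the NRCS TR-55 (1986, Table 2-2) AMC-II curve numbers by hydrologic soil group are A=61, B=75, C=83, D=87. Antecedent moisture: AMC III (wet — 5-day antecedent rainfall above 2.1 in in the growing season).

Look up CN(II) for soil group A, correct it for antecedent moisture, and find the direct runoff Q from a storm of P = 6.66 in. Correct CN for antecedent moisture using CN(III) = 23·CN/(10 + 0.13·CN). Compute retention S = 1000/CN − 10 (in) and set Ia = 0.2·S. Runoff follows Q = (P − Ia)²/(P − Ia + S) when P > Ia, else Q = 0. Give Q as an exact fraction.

NRCS table: residential, 1/4-acre lots, soil group A → CN(II) = 61
CN(III) from CN(II)=61: (23·61)/(10 + 0.13·61) = 140300/1793 ≈ 78.249
S = 1000/(140300/1793) − 10 = 3900/1403 in ≈ 2.780 in
Ia = 0.2·(3900/1403) = 780/1403 in ≈ 0.556 in
Excess rainfall: 6.660 − 0.556 = 6.104 in; P > Ia so Q > 0
Q = (428199/70150)²/((428199/70150) + 3900/1403) = (183354383601/4921022500)/(623199/70150) = 61118127867/14572469950 in ≈ 4.194 in

Q = 61118127867/14572469950 in ≈ 4.194 in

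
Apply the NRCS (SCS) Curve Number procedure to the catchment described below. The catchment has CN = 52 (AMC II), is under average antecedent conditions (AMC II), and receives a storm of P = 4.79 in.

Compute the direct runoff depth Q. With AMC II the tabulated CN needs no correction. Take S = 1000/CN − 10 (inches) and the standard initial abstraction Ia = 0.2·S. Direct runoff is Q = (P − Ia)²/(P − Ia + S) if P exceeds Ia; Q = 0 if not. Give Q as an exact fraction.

Q = 14645929/20575100 in ≈ 0.712 in

AMC II — tabulated CN = 52 applies directly.
S = 1000/52 − 10 = 120/13 in ≈ 9.231 in
Initial abstraction Ia = S/5 = (120/13)/5 = 24/13 ≈ 1.846 in
P − Ia = 4.790 − 1.846 = 3827/1300 ≈ 2.944 in (> 0, runoff occurs)
Q = (3827/1300)²/((3827/1300) + 120/13) = (14645929/1690000)/(15827/1300) = 14645929/20575100 in ≈ 0.712 in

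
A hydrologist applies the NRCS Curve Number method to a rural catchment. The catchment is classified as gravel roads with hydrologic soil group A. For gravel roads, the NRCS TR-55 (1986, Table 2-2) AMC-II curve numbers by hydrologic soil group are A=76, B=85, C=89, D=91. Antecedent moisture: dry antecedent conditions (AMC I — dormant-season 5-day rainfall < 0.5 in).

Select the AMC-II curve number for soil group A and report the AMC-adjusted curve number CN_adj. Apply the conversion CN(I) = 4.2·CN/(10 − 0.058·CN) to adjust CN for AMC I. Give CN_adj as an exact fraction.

CN_adj = 13300/233 ≈ 57.082

NRCS table: gravel roads, soil group A → CN(II) = 76
Adjust CN=76 to AMC I: 4.2·76/(10 − 0.058·76) → (1596/5) ÷ (699/125) = 13300/233 ≈ 57.082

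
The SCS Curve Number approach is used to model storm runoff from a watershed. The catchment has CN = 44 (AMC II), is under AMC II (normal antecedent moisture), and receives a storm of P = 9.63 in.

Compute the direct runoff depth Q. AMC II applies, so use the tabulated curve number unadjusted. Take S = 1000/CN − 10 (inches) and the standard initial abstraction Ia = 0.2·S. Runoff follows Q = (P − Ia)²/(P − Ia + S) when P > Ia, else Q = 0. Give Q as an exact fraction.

AMC II — tabulated CN = 44 applies directly.
Retention S: 1000/CN − 10 with CN=44.000 → S = 140/11 ≈ 12.727 in
Initial abstraction Ia = S/5 = (140/11)/5 = 28/11 ≈ 2.545 in
Since P=9.630 > Ia=2.545: effective rainfall P−Ia = 7793/1100 in
Q: (7793/1100)² ÷ (21793/1100) = 60730849/23972300 in (≈ 2.533 in)

Q = 60730849/23972300 in ≈ 2.533 in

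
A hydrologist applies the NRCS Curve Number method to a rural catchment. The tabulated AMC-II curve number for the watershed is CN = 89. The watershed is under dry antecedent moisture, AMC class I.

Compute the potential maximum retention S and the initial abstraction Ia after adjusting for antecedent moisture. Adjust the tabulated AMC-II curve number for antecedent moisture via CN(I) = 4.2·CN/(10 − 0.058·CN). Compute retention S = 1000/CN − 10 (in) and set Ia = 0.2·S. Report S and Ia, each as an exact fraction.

S = 5500/1869 in ≈ 2.943 in; Ia = 1100/1869 in ≈ 0.589 in

CN(I) from CN(II)=89: (4.2·89)/(10 − 0.058·89) = 186900/2419 ≈ 77.263
Max retention: S = 1000/(186900/2419) − 10 = 5500/1869 in (≈ 2.943 in)
Initial abstraction Ia = S/5 = (5500/1869)/5 = 1100/1869 ≈ 0.589 in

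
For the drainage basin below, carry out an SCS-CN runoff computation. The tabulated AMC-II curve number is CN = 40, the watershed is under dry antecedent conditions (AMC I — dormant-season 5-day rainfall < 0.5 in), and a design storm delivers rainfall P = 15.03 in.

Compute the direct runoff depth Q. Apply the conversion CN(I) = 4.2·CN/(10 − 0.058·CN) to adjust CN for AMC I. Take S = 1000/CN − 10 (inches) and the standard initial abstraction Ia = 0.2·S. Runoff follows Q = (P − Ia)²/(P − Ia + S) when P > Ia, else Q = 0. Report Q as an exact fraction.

CN(I) from CN(II)=40: (4.2·40)/(10 − 0.058·40) = 175/8 ≈ 21.875
Max retention: S = 1000/(175/8) − 10 = 250/7 in (≈ 35.714 in)
Ia = 0.2·(250/7) = 50/7 in ≈ 7.143 in
Since P=15.030 > Ia=7.143: effective rainfall P−Ia = 5521/700 in
Runoff Q = (P−Ia)²/(P−Ia+S) = (7.887)²/(7.887+35.714) = 30481441/21364700 ≈ 1.427 in

Q = 30481441/21364700 in ≈ 1.427 in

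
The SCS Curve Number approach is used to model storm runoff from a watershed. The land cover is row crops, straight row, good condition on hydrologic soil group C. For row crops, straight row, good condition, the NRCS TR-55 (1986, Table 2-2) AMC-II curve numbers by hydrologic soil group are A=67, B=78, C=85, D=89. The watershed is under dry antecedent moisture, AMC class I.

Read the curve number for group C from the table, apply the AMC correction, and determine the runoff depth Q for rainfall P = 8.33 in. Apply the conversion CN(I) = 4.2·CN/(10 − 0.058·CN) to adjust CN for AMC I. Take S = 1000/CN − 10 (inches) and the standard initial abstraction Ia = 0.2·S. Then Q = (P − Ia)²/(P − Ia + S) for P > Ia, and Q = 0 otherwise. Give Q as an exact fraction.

NRCS table: row crops, straight row, good condition, soil group C → CN(II) = 85
Adjust CN=85 to AMC I: 4.2·85/(10 − 0.058·85) → 357 ÷ (507/100) = 11900/169 ≈ 70.414
Max retention: S = 1000/(11900/169) − 10 = 500/119 in (≈ 4.202 in)
Ia = 0.2·(500/119) = 100/119 in ≈ 0.840 in
Since P=8.330 > Ia=0.840: effective rainfall P−Ia = 89127/11900 in
Runoff Q = (P−Ia)²/(P−Ia+S) = (7.490)²/(7.490+4.202) = 7943622129/1655611300 ≈ 4.798 in

Q = 7943622129/1655611300 in ≈ 4.798 in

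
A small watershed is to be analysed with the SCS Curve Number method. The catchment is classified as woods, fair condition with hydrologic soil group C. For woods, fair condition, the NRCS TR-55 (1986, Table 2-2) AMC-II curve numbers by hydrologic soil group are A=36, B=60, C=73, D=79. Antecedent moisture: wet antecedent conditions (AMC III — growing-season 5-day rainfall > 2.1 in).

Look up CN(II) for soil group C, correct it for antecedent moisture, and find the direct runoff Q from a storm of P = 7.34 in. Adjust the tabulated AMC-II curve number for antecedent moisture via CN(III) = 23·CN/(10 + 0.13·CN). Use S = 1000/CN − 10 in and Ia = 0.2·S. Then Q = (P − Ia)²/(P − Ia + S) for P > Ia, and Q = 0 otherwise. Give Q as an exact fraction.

NRCS table: woods, fair condition, soil group C → CN(II) = 73
Adjust CN=73 to AMC III: 23·73/(10 + 0.13·73) → 1679 ÷ (1949/100) = 167900/1949 ≈ 86.147
Retention S: 1000/CN − 10 with CN=86.147 → S = 2700/1679 ≈ 1.608 in
Ia = 0.2S: 0.2·1.608 = 0.322 in (exactly 540/1679)
Since P=7.340 > Ia=0.322: effective rainfall P−Ia = 589193/83950 in
Q: (589193/83950)² ÷ (724193/83950) = 347148391249/60796002350 in (≈ 5.710 in)

Q = 347148391249/60796002350 in ≈ 5.710 in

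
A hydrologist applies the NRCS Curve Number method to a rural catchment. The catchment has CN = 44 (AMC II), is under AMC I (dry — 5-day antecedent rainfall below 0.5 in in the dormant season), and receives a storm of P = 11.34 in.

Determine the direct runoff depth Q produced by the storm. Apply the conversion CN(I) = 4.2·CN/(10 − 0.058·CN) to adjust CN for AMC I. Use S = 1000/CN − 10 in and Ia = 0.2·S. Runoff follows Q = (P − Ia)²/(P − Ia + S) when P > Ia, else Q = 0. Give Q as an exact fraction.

Q = 75881521/96873150 in ≈ 0.783 in

CN(I) from CN(II)=44: (4.2·44)/(10 − 0.058·44) = 3300/133 ≈ 24.812
S = 1000/(3300/133) − 10 = 1000/33 in ≈ 30.303 in
Ia = 0.2·(1000/33) = 200/33 in ≈ 6.061 in
Since P=11.340 > Ia=6.061: effective rainfall P−Ia = 8711/1650 in
Q: (8711/1650)² ÷ (58711/1650) = 75881521/96873150 in (≈ 0.783 in)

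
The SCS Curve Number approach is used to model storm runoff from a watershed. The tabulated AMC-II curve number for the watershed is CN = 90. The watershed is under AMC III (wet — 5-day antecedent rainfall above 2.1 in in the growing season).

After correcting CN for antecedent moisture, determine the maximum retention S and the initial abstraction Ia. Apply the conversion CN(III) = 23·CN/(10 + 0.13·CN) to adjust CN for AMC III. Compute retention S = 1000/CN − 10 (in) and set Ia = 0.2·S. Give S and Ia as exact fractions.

S = 100/207 in ≈ 0.483 in; Ia = 20/207 in ≈ 0.097 in

CN(III) from CN(II)=90: (23·90)/(10 + 0.13·90) = 20700/217 ≈ 95.392
S = 1000/(20700/217) − 10 = 100/207 in ≈ 0.483 in
Ia = 0.2·(100/207) = 20/207 in ≈ 0.097 in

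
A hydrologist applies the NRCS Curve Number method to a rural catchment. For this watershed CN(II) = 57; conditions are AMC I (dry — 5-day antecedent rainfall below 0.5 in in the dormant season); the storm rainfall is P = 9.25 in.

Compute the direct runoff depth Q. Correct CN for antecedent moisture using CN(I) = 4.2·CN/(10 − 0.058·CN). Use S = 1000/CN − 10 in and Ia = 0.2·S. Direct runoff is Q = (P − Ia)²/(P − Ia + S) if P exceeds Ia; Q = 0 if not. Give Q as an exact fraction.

Q = 733813921/541470132 in ≈ 1.355 in

CN(I) from CN(II)=57: (4.2·57)/(10 − 0.058·57) = 119700/3347 ≈ 35.763
S = 1000/(119700/3347) − 10 = 21500/1197 in ≈ 17.962 in
Initial abstraction Ia = S/5 = (21500/1197)/5 = 4300/1197 ≈ 3.592 in
Excess rainfall: 9.250 − 3.592 = 5.658 in; P > Ia so Q > 0
Q = (27089/4788)²/((27089/4788) + 21500/1197) = (733813921/22924944)/(113089/4788) = 733813921/541470132 in ≈ 1.355 in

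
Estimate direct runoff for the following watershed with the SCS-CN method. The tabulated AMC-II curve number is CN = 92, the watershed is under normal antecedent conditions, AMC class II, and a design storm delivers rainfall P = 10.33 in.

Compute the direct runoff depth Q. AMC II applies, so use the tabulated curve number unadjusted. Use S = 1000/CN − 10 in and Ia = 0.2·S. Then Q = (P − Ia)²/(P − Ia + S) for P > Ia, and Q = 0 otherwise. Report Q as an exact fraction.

AMC II — tabulated CN = 92 applies directly.
Retention S: 1000/CN − 10 with CN=92.000 → S = 20/23 ≈ 0.870 in
Initial abstraction Ia = S/5 = (20/23)/5 = 4/23 ≈ 0.174 in
Since P=10.330 > Ia=0.174: effective rainfall P−Ia = 23359/2300 in
Q: (23359/2300)² ÷ (25359/2300) = 545642881/58325700 in (≈ 9.355 in)

Q = 545642881/58325700 in ≈ 9.355 in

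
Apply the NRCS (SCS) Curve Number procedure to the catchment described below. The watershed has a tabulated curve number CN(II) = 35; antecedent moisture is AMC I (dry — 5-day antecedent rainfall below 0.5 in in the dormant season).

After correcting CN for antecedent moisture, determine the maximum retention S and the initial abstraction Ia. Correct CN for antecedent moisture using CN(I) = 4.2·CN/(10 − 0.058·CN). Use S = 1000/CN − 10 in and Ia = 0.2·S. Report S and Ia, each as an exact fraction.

Adjust CN=35 to AMC I: 4.2·35/(10 − 0.058·35) → 147 ÷ (797/100) = 14700/797 ≈ 18.444
S = 1000/(14700/797) − 10 = 6500/147 in ≈ 44.218 in
Ia = 0.2S: 0.2·44.218 = 8.844 in (exactly 1300/147)

S = 6500/147 in ≈ 44.218 in; Ia = 1300/147 in ≈ 8.844 in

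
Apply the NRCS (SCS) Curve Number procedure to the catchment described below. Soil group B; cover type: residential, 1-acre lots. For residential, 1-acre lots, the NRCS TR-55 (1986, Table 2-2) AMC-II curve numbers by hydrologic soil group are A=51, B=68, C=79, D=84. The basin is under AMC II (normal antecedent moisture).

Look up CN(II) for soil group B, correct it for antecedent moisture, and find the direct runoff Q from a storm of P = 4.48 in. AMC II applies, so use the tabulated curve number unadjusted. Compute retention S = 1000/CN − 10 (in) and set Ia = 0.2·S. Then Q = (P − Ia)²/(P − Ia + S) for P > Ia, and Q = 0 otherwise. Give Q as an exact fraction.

NRCS table: residential, 1-acre lots, soil group B → CN(II) = 68
AMC II — tabulated CN = 68 applies directly.
Retention S: 1000/CN − 10 with CN=68.000 → S = 80/17 ≈ 4.706 in
Ia = 0.2·(80/17) = 16/17 in ≈ 0.941 in
Excess rainfall: 4.480 − 0.941 = 3.539 in; P > Ia so Q > 0
Runoff Q = (P−Ia)²/(P−Ia+S) = (3.539)²/(3.539+4.706) = 141376/93075 ≈ 1.519 in

Q = 141376/93075 in ≈ 1.519 in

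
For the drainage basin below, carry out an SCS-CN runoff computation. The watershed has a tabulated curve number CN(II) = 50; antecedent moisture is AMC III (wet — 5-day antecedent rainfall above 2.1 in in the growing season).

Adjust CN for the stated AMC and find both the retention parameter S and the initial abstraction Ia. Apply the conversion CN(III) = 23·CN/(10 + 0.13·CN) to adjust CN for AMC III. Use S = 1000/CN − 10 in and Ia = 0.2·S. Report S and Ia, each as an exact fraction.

Adjust CN=50 to AMC III: 23·50/(10 + 0.13·50) → 1150 ÷ (33/2) = 2300/33 ≈ 69.697
Max retention: S = 1000/(2300/33) − 10 = 100/23 in (≈ 4.348 in)
Ia = 0.2S: 0.2·4.348 = 0.870 in (exactly 20/23)

S = 100/23 in ≈ 4.348 in; Ia = 20/23 in ≈ 0.870 in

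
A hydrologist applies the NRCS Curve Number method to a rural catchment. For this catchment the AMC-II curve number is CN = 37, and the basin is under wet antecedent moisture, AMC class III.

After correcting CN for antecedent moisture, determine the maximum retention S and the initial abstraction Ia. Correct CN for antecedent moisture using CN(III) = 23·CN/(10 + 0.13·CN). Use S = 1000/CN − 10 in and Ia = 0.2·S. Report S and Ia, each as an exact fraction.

Adjust CN=37 to AMC III: 23·37/(10 + 0.13·37) → 851 ÷ (1481/100) = 85100/1481 ≈ 57.461
Max retention: S = 1000/(85100/1481) − 10 = 6300/851 in (≈ 7.403 in)
Ia = 0.2S: 0.2·7.403 = 1.481 in (exactly 1260/851)

S = 6300/851 in ≈ 7.403 in; Ia = 1260/851 in ≈ 1.481 in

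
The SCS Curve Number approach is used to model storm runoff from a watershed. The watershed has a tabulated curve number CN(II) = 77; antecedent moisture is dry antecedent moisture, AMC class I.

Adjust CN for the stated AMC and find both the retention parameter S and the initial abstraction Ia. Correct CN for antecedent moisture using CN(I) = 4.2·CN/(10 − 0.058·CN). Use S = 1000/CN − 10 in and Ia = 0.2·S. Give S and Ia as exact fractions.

S = 11500/1617 in ≈ 7.112 in; Ia = 2300/1617 in ≈ 1.422 in

CN(I) from CN(II)=77: (4.2·77)/(10 − 0.058·77) = 161700/2767 ≈ 58.439
Retention S: 1000/CN − 10 with CN=58.439 → S = 11500/1617 ≈ 7.112 in
Ia = 0.2·(11500/1617) = 2300/1617 in ≈ 1.422 in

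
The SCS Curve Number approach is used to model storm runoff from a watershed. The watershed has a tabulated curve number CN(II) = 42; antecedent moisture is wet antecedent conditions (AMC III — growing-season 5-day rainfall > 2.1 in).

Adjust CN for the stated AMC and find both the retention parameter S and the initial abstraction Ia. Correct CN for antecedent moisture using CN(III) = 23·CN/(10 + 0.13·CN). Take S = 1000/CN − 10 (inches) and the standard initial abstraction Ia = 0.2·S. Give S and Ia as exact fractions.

CN(III) from CN(II)=42: (23·42)/(10 + 0.13·42) = 48300/773 ≈ 62.484
Max retention: S = 1000/(48300/773) − 10 = 2900/483 in (≈ 6.004 in)
Ia = 0.2S: 0.2·6.004 = 1.201 in (exactly 580/483)

S = 2900/483 in ≈ 6.004 in; Ia = 580/483 in ≈ 1.201 in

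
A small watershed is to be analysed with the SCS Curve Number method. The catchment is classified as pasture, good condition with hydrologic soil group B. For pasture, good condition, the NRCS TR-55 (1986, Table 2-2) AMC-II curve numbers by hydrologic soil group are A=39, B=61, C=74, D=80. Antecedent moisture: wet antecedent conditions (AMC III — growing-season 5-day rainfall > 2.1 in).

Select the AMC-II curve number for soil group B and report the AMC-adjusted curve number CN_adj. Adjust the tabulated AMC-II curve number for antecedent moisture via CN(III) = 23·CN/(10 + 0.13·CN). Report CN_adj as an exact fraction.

NRCS table: pasture, good condition, soil group B → CN(II) = 61
Adjust CN=61 to AMC III: 23·61/(10 + 0.13·61) → 1403 ÷ (1793/100) = 140300/1793 ≈ 78.249

CN_adj = 140300/1793 ≈ 78.249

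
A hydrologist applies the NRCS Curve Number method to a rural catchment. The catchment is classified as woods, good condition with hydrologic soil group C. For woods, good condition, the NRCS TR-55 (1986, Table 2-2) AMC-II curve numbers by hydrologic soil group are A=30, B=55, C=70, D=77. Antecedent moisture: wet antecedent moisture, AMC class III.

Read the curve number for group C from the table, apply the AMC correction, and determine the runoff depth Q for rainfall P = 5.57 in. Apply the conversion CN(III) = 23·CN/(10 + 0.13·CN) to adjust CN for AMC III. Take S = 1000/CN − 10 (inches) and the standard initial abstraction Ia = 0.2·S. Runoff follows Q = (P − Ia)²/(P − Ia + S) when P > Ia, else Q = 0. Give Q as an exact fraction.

Q = 7001840329/1830199700 in ≈ 3.826 in

NRCS table: woods, good condition, soil group C → CN(II) = 70
CN(III) from CN(II)=70: (23·70)/(10 + 0.13·70) = 16100/191 ≈ 84.293
Max retention: S = 1000/(16100/191) − 10 = 300/161 in (≈ 1.863 in)
Ia = 0.2S: 0.2·1.863 = 0.373 in (exactly 60/161)
Since P=5.570 > Ia=0.373: effective rainfall P−Ia = 83677/16100 in
Q: (83677/16100)² ÷ (113677/16100) = 7001840329/1830199700 in (≈ 3.826 in)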